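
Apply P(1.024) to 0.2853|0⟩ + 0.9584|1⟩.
0.2853|0⟩ + (0.4983 + 0.8187i)|1⟩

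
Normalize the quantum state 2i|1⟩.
i|1⟩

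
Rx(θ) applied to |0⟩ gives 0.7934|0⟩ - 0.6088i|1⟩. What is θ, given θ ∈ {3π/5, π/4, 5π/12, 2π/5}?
5π/12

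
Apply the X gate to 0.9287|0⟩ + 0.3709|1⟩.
0.3709|0⟩ + 0.9287|1⟩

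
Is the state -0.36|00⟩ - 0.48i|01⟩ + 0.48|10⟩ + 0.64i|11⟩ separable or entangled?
Separable

Writing the state as a|00⟩ + b|01⟩ + c|10⟩ + d|11⟩, it is a product state iff ad − bc = 0.
Here (a, b, c, d) = (-0.36, -0.48i, 0.48, 0.64i): ad − bc = (-0.36)(0.64i) − (-0.48i)(0.48) = 0, so the state is separable.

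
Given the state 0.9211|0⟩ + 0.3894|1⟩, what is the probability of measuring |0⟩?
0.8484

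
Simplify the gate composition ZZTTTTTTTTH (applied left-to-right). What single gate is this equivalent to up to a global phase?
H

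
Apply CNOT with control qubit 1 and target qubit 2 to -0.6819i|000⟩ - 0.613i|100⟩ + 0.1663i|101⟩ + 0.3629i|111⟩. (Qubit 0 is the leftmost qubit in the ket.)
-0.6819i|000⟩ - 0.613i|100⟩ + 0.1663i|101⟩ + 0.3629i|110⟩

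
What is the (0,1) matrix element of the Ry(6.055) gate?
-0.1138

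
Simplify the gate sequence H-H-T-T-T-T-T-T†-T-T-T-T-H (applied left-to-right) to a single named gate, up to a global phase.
H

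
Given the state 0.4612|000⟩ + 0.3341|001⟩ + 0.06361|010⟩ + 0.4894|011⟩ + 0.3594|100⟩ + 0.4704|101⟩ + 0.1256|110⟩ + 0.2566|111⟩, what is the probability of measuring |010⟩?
0.004046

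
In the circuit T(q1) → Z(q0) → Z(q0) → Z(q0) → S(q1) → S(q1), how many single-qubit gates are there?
6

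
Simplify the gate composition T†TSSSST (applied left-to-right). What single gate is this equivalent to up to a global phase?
T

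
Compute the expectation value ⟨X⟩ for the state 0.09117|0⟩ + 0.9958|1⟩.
0.1816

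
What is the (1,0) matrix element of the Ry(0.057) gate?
0.0285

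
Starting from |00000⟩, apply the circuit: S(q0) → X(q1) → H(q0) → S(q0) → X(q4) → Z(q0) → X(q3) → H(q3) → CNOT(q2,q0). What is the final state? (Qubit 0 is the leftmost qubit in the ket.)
1/2|01001⟩ - 1/2|01011⟩ - (1/2)i|11001⟩ + (1/2)i|11011⟩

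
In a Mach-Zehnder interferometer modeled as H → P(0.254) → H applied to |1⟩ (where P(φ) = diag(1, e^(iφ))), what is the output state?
(0.01604 - 0.1256i)|0⟩ + (0.984 + 0.1256i)|1⟩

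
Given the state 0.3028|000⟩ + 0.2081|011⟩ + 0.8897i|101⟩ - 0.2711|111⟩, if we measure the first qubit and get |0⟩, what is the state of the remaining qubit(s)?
0.8241|00⟩ + 0.5664|11⟩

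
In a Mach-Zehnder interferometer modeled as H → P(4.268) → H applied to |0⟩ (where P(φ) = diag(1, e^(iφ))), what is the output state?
(0.285 - 0.4514i)|0⟩ + (0.715 + 0.4514i)|1⟩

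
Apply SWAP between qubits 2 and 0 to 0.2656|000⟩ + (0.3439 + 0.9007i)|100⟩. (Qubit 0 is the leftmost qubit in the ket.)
0.2656|000⟩ + (0.3439 + 0.9007i)|001⟩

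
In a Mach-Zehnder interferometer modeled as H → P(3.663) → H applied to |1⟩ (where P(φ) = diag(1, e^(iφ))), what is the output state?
(0.9336 + 0.2491i)|0⟩ + (0.06644 - 0.2491i)|1⟩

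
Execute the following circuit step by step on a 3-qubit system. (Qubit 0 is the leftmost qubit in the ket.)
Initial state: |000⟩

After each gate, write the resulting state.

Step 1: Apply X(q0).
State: |100⟩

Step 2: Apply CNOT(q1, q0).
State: |100⟩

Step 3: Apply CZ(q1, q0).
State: |100⟩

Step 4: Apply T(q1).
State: |100⟩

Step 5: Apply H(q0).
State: 1/√2|000⟩ - 1/√2|100⟩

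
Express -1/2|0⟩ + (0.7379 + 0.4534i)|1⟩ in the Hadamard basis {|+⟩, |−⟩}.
(0.1682 + 0.3206i)|+⟩ + (-0.8753 - 0.3206i)|−⟩

With |ψ⟩ = α|0⟩ + β|1⟩, the Hadamard-basis coefficients are ⟨+|ψ⟩ = (α + β)/√2 and ⟨−|ψ⟩ = (α − β)/√2.
Here α = -1/2, β = (0.7379 + 0.4534i): (α + β)/√2 = (0.1682 + 0.3206i), (α − β)/√2 = (-0.8753 - 0.3206i).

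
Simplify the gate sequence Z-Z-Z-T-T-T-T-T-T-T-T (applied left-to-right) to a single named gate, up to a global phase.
Z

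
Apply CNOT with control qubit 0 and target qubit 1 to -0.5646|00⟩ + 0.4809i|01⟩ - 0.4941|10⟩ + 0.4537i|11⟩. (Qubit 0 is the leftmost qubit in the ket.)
-0.5646|00⟩ + 0.4809i|01⟩ + 0.4537i|10⟩ - 0.4941|11⟩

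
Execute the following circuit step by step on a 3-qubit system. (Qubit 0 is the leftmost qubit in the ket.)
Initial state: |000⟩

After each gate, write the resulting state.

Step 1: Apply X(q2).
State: |001⟩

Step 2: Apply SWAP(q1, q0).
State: |001⟩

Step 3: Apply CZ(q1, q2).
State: |001⟩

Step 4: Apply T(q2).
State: (1/√2 + (1/√2)i)|001⟩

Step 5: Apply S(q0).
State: (1/√2 + (1/√2)i)|001⟩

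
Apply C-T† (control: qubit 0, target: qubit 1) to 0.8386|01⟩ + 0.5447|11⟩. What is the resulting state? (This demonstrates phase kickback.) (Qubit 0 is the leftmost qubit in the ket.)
0.8386|01⟩ + (0.3852 - 0.3852i)|11⟩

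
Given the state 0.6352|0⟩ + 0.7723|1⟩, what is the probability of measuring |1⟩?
0.5964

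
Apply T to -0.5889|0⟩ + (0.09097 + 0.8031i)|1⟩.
-0.5889|0⟩ + (-0.5036 + 0.6322i)|1⟩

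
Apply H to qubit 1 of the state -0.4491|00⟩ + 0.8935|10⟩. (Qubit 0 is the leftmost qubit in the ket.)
-0.3176|00⟩ - 0.3176|01⟩ + 0.6318|10⟩ + 0.6318|11⟩

H on qubit 1 mixes each pair of kets that differ only in qubit 1: amplitudes (a, b) of (|…0…⟩, |…1…⟩) become ((a + b)/√2, (a − b)/√2). Kets absent from the input have amplitude 0.
(|00⟩, |01⟩): (a, b) = (-0.4491, 0) → (-0.3176, -0.3176)
(|10⟩, |11⟩): (a, b) = (0.8935, 0) → (0.6318, 0.6318)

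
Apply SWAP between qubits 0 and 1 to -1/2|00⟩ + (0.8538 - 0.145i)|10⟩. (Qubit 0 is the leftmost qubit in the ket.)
-1/2|00⟩ + (0.8538 - 0.145i)|01⟩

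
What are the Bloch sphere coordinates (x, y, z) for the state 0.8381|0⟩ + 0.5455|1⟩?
(0.9144, 0, 0.4048)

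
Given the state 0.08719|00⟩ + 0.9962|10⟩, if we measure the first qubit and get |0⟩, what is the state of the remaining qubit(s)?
|0⟩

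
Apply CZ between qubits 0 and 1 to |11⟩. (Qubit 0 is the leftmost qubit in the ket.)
-|11⟩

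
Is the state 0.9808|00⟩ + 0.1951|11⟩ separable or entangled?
Entangled

Writing the state as a|00⟩ + b|01⟩ + c|10⟩ + d|11⟩, it is a product state iff ad − bc = 0.
Here (a, b, c, d) = (0.9808, 0, 0, 0.1951): ad − bc = (0.9808)(0.1951) − (0)(0) = 0.1914 ≠ 0, so the state is entangled.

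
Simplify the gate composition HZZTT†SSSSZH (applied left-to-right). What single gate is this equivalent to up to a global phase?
X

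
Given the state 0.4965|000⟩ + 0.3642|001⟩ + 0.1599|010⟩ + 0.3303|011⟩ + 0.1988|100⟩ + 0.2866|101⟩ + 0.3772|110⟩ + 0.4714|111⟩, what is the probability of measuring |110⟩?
0.1423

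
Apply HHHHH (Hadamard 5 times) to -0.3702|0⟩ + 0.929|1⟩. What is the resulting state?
0.3951|0⟩ - 0.9187|1⟩

H² = I, so H^5 = H: a single Hadamard. With (a, b) = (-0.3702, 0.929), H gives ((a + b)/√2, (a − b)/√2) = (0.3951, -0.9187).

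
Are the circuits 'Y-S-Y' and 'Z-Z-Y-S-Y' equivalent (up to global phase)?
Yes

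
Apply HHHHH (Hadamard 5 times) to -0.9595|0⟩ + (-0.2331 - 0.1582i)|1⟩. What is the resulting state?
(-0.8433 - 0.1119i)|0⟩ + (-0.5136 + 0.1119i)|1⟩

H² = I, so H^5 = H: a single Hadamard. With (a, b) = (-0.9595, (-0.2331 - 0.1582i)), H gives ((a + b)/√2, (a − b)/√2) = ((-0.8433 - 0.1119i), (-0.5136 + 0.1119i)).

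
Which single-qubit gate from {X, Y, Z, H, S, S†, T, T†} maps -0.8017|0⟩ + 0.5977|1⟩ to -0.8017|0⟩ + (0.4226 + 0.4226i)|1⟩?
T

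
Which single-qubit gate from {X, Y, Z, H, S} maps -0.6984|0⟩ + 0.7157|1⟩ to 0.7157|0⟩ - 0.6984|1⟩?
X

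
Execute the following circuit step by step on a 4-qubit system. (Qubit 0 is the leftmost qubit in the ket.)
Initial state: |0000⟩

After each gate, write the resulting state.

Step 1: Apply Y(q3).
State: i|0001⟩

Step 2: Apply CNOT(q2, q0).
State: i|0001⟩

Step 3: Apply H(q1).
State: (1/√2)i|0001⟩ + (1/√2)i|0101⟩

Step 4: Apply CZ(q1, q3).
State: (1/√2)i|0001⟩ - (1/√2)i|0101⟩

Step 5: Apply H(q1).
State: i|0101⟩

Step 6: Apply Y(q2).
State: -|0111⟩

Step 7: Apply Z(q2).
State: |0111⟩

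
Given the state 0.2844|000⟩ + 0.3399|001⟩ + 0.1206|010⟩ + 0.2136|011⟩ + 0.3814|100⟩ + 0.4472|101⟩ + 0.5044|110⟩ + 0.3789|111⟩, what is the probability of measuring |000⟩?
0.08088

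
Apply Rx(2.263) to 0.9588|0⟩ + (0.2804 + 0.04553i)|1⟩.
(0.449 - 0.2538i)|0⟩ + (0.1193 - 0.8484i)|1⟩

Rx(2.263) = [[cos(θ/2), −i·sin(θ/2)], [−i·sin(θ/2), cos(θ/2)]]; θ = 2.263, cos(θ/2) ≈ 0.425303, sin(θ/2) ≈ 0.905051.
With a = amp(|0⟩) = 0.9588 and b = amp(|1⟩) = (0.2804 + 0.04553i):
new amp(|0⟩) = (0.425303)·a + (-0.905051i)·b = (0.449 - 0.2538i)
new amp(|1⟩) = (-0.905051i)·a + (0.425303)·b = (0.1193 - 0.8484i)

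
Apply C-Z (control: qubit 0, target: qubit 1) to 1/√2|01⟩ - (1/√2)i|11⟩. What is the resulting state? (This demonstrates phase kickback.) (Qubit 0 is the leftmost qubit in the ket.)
1/√2|01⟩ + (1/√2)i|11⟩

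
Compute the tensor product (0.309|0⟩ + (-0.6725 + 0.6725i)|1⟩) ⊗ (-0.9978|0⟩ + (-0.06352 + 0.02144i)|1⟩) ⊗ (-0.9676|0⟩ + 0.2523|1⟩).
0.2983|000⟩ - 0.07779|001⟩ + (0.01899 - 0.00641i)|010⟩ + (-0.004952 + 0.001671i)|011⟩ + (-0.6493 + 0.6493i)|100⟩ + (0.1693 - 0.1693i)|101⟩ + (-0.02738 + 0.05528i)|110⟩ + (0.00714 - 0.01442i)|111⟩

amp(|b₁b₂…⟩) = product of the factor amplitudes for bits b₁, b₂, …; only kets whose every factor amplitude is nonzero survive.
|000⟩: (0.309)(-0.9978)(-0.9676) = 0.2983
|001⟩: (0.309)(-0.9978)(0.2523) = -0.07779
|010⟩: (0.309)(-0.06352 + 0.02144i)(-0.9676) = (0.01899 - 0.00641i)
|011⟩: (0.309)(-0.06352 + 0.02144i)(0.2523) = (-0.004952 + 0.001671i)
|100⟩: (-0.6725 + 0.6725i)(-0.9978)(-0.9676) = (-0.6493 + 0.6493i)
|101⟩: (-0.6725 + 0.6725i)(-0.9978)(0.2523) = (0.1693 - 0.1693i)
|110⟩: (-0.6725 + 0.6725i)(-0.06352 + 0.02144i)(-0.9676) = (-0.02738 + 0.05528i)
|111⟩: (-0.6725 + 0.6725i)(-0.06352 + 0.02144i)(0.2523) = (0.00714 - 0.01442i)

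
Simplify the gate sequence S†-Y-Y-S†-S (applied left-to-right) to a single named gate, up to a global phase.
S†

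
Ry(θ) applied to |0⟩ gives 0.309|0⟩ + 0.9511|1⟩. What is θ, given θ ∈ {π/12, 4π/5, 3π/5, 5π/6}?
4π/5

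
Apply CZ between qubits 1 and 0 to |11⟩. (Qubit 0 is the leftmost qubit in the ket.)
-|11⟩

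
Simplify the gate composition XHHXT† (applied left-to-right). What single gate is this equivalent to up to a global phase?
T†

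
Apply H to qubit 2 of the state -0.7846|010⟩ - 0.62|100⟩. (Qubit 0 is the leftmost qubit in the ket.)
-0.5548|010⟩ - 0.5548|011⟩ - 0.4384|100⟩ - 0.4384|101⟩

H on qubit 2 mixes each pair of kets that differ only in qubit 2: amplitudes (a, b) of (|…0…⟩, |…1…⟩) become ((a + b)/√2, (a − b)/√2). Kets absent from the input have amplitude 0.
(|010⟩, |011⟩): (a, b) = (-0.7846, 0) → (-0.5548, -0.5548)
(|100⟩, |101⟩): (a, b) = (-0.62, 0) → (-0.4384, -0.4384)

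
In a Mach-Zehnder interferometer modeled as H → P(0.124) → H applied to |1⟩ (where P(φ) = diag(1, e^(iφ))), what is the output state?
(0.003839 - 0.06184i)|0⟩ + (0.9962 + 0.06184i)|1⟩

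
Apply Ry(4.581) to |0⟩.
-0.6592|0⟩ + 0.752|1⟩

Ry(4.581) = [[cos(θ/2), −sin(θ/2)], [sin(θ/2), cos(θ/2)]]; θ = 4.581, cos(θ/2) ≈ -0.659162, sin(θ/2) ≈ 0.752001.
With a = amp(|0⟩) = 1 and b = amp(|1⟩) = 0:
new amp(|0⟩) = (-0.659162)·a + (-0.752001)·b = -0.6592
new amp(|1⟩) = (0.752001)·a + (-0.659162)·b = 0.752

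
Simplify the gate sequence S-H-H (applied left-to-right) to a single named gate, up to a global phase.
S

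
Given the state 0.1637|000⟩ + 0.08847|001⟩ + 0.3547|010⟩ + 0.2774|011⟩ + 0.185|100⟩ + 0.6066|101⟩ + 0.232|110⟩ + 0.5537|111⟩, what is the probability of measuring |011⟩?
0.07695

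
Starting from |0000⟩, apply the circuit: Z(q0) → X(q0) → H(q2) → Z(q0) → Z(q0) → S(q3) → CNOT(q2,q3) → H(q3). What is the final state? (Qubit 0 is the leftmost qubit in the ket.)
1/2|1000⟩ + 1/2|1001⟩ + 1/2|1010⟩ - 1/2|1011⟩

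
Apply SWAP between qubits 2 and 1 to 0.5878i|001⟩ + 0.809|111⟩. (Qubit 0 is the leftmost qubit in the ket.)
0.5878i|010⟩ + 0.809|111⟩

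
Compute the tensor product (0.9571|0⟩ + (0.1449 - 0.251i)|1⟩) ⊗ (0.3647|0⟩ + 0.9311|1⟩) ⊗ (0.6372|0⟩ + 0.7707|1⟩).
0.2224|000⟩ + 0.269|001⟩ + 0.5678|010⟩ + 0.6868|011⟩ + (0.03367 - 0.05833i)|100⟩ + (0.04073 - 0.07055i)|101⟩ + (0.08597 - 0.1489i)|110⟩ + (0.104 - 0.1801i)|111⟩

amp(|b₁b₂…⟩) = product of the factor amplitudes for bits b₁, b₂, …; only kets whose every factor amplitude is nonzero survive.
|000⟩: (0.9571)(0.3647)(0.6372) = 0.2224
|001⟩: (0.9571)(0.3647)(0.7707) = 0.269
|010⟩: (0.9571)(0.9311)(0.6372) = 0.5678
|011⟩: (0.9571)(0.9311)(0.7707) = 0.6868
|100⟩: (0.1449 - 0.251i)(0.3647)(0.6372) = (0.03367 - 0.05833i)
|101⟩: (0.1449 - 0.251i)(0.3647)(0.7707) = (0.04073 - 0.07055i)
|110⟩: (0.1449 - 0.251i)(0.9311)(0.6372) = (0.08597 - 0.1489i)
|111⟩: (0.1449 - 0.251i)(0.9311)(0.7707) = (0.104 - 0.1801i)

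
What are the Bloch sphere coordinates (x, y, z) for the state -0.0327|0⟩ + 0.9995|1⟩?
(-0.06537, 0, -0.9979)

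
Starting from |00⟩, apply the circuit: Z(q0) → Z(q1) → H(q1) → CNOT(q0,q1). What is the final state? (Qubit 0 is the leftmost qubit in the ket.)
1/√2|00⟩ + 1/√2|01⟩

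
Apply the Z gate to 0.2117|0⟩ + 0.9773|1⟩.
0.2117|0⟩ - 0.9773|1⟩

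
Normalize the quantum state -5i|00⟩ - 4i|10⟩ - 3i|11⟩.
-(1/√2)i|00⟩ - 0.5657i|10⟩ - 0.4243i|11⟩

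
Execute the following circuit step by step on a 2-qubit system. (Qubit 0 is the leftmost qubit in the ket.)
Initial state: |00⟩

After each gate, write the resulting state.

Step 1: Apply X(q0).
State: |10⟩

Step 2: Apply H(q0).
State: 1/√2|00⟩ - 1/√2|10⟩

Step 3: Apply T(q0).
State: 1/√2|00⟩ + (-1/2 - (1/2)i)|10⟩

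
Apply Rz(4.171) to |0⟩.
(-0.4923 - 0.8704i)|0⟩

Rz(4.171) = [[e^(−iθ/2), 0], [0, e^(iθ/2)]] with e^(±iθ/2) = cos(θ/2) ± i·sin(θ/2); θ = 4.171, cos(θ/2) ≈ -0.492277, sin(θ/2) ≈ 0.870439.
With a = amp(|0⟩) = 1 and b = amp(|1⟩) = 0:
new amp(|0⟩) = (-0.492277 - 0.870439i)·a = (-0.4923 - 0.8704i)
new amp(|1⟩) = (-0.492277 + 0.870439i)·b = 0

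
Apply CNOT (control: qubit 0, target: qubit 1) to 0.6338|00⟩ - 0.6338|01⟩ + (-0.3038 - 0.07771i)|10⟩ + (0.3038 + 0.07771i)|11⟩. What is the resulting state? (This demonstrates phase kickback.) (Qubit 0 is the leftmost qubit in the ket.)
0.6338|00⟩ - 0.6338|01⟩ + (0.3038 + 0.07771i)|10⟩ + (-0.3038 - 0.07771i)|11⟩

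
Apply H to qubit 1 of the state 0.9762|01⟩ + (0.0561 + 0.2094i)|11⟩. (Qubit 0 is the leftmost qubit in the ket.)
0.6903|00⟩ - 0.6903|01⟩ + (0.03967 + 0.1481i)|10⟩ + (-0.03967 - 0.1481i)|11⟩

H on qubit 1 mixes each pair of kets that differ only in qubit 1: amplitudes (a, b) of (|…0…⟩, |…1…⟩) become ((a + b)/√2, (a − b)/√2). Kets absent from the input have amplitude 0.
(|00⟩, |01⟩): (a, b) = (0, 0.9762) → (0.6903, -0.6903)
(|10⟩, |11⟩): (a, b) = (0, (0.0561 + 0.2094i)) → ((0.03967 + 0.1481i), (-0.03967 - 0.1481i))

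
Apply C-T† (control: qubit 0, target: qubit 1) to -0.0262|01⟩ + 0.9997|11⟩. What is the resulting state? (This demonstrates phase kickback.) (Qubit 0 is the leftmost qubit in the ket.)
-0.0262|01⟩ + (0.7069 - 0.7069i)|11⟩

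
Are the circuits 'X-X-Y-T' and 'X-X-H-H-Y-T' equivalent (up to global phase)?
Yes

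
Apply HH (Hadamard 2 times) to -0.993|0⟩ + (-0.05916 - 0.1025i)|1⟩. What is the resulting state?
-0.993|0⟩ + (-0.05916 - 0.1025i)|1⟩

H² = I, so an even number of Hadamards cancels: H^2 = I and the state is unchanged.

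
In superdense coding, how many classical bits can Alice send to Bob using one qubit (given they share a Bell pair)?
2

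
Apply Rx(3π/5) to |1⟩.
-0.809i|0⟩ + 0.5878|1⟩

Rx(3π/5) = [[cos(θ/2), −i·sin(θ/2)], [−i·sin(θ/2), cos(θ/2)]]; θ = 3π/5, cos(θ/2) ≈ 0.587785, sin(θ/2) ≈ 0.809017.
With a = amp(|0⟩) = 0 and b = amp(|1⟩) = 1:
new amp(|0⟩) = (0.587785)·a + (-0.809017i)·b = -0.809i
new amp(|1⟩) = (-0.809017i)·a + (0.587785)·b = 0.5878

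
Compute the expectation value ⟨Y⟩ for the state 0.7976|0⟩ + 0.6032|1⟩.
0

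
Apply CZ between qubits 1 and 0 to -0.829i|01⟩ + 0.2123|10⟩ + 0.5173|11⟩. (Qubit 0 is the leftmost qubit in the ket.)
-0.829i|01⟩ + 0.2123|10⟩ - 0.5173|11⟩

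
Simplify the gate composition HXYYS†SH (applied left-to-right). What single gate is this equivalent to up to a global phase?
Z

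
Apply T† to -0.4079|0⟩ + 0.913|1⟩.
-0.4079|0⟩ + (0.6456 - 0.6456i)|1⟩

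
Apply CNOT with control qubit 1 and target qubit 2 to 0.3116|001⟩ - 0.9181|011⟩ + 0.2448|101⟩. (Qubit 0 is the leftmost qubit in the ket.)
0.3116|001⟩ - 0.9181|010⟩ + 0.2448|101⟩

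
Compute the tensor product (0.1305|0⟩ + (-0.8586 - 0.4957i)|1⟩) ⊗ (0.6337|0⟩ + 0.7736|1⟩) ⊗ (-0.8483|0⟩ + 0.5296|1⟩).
-0.07015|000⟩ + 0.0438|001⟩ - 0.08564|010⟩ + 0.05347|011⟩ + (0.4616 + 0.2665i)|100⟩ + (-0.2882 - 0.1664i)|101⟩ + (0.5635 + 0.3253i)|110⟩ + (-0.3518 - 0.2031i)|111⟩

amp(|b₁b₂…⟩) = product of the factor amplitudes for bits b₁, b₂, …; only kets whose every factor amplitude is nonzero survive.
|000⟩: (0.1305)(0.6337)(-0.8483) = -0.07015
|001⟩: (0.1305)(0.6337)(0.5296) = 0.0438
|010⟩: (0.1305)(0.7736)(-0.8483) = -0.08564
|011⟩: (0.1305)(0.7736)(0.5296) = 0.05347
|100⟩: (-0.8586 - 0.4957i)(0.6337)(-0.8483) = (0.4616 + 0.2665i)
|101⟩: (-0.8586 - 0.4957i)(0.6337)(0.5296) = (-0.2882 - 0.1664i)
|110⟩: (-0.8586 - 0.4957i)(0.7736)(-0.8483) = (0.5635 + 0.3253i)
|111⟩: (-0.8586 - 0.4957i)(0.7736)(0.5296) = (-0.3518 - 0.2031i)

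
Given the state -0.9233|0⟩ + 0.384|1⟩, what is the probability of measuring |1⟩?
0.1475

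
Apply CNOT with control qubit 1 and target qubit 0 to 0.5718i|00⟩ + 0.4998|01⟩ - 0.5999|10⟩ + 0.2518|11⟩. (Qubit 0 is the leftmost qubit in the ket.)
0.5718i|00⟩ + 0.2518|01⟩ - 0.5999|10⟩ + 0.4998|11⟩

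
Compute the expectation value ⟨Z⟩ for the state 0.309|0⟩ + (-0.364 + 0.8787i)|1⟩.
-0.8091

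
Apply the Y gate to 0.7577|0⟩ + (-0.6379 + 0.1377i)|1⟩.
(0.1377 + 0.6379i)|0⟩ + 0.7577i|1⟩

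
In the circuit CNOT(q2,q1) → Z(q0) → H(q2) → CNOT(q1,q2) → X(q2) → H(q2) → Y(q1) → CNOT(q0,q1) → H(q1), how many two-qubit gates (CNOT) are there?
3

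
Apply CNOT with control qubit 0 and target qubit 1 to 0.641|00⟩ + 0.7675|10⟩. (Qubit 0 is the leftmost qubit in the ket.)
0.641|00⟩ + 0.7675|11⟩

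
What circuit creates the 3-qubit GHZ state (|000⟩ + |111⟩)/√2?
H(q0) → CNOT(q0,q1) → CNOT(q0,q2)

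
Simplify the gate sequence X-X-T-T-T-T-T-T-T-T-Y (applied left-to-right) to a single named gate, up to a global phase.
Y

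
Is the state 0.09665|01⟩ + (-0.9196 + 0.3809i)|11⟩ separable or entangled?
Separable

Writing the state as a|00⟩ + b|01⟩ + c|10⟩ + d|11⟩, it is a product state iff ad − bc = 0.
Here (a, b, c, d) = (0, 0.09665, 0, (-0.9196 + 0.3809i)): ad − bc = (0)(-0.9196 + 0.3809i) − (0.09665)(0) = 0, so the state is separable.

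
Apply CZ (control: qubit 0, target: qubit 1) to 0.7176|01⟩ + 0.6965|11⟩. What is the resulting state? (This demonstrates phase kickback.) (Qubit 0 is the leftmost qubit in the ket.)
0.7176|01⟩ - 0.6965|11⟩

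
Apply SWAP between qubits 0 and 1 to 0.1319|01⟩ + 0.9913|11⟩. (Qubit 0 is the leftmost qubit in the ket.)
0.1319|10⟩ + 0.9913|11⟩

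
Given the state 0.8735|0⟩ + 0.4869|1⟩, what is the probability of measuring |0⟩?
0.763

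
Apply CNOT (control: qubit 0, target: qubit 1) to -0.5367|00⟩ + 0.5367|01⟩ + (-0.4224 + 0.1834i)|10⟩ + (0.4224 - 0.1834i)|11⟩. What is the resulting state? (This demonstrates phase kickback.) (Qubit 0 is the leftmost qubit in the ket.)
-0.5367|00⟩ + 0.5367|01⟩ + (0.4224 - 0.1834i)|10⟩ + (-0.4224 + 0.1834i)|11⟩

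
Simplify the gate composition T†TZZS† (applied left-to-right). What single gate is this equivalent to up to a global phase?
S†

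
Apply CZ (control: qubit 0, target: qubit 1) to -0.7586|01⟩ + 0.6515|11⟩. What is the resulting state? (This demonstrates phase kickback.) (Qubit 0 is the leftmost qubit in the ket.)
-0.7586|01⟩ - 0.6515|11⟩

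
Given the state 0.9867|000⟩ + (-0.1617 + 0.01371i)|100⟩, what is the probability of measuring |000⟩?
0.9736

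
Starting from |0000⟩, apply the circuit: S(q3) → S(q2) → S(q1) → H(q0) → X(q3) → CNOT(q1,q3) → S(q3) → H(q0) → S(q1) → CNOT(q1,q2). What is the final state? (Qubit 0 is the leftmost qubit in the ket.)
i|0001⟩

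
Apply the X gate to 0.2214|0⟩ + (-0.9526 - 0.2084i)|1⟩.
(-0.9526 - 0.2084i)|0⟩ + 0.2214|1⟩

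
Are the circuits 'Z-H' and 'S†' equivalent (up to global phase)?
No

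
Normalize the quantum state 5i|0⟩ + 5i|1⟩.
(1/√2)i|0⟩ + (1/√2)i|1⟩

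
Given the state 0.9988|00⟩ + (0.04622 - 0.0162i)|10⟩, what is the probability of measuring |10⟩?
0.002399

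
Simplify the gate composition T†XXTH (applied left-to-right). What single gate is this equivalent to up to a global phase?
H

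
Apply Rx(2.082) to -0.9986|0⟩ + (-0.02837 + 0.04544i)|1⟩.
(-0.4654 + 0.02448i)|0⟩ + (-0.01434 + 0.8847i)|1⟩

Rx(2.082) = [[cos(θ/2), −i·sin(θ/2)], [−i·sin(θ/2), cos(θ/2)]]; θ = 2.082, cos(θ/2) ≈ 0.505358, sin(θ/2) ≈ 0.86291.
With a = amp(|0⟩) = -0.9986 and b = amp(|1⟩) = (-0.02837 + 0.04544i):
new amp(|0⟩) = (0.505358)·a + (-0.86291i)·b = (-0.4654 + 0.02448i)
new amp(|1⟩) = (-0.86291i)·a + (0.505358)·b = (-0.01434 + 0.8847i)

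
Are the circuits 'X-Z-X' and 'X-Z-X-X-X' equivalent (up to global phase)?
Yes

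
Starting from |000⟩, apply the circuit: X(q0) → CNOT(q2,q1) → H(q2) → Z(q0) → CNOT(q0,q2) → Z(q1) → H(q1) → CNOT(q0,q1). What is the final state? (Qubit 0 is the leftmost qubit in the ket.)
-1/2|100⟩ - 1/2|101⟩ - 1/2|110⟩ - 1/2|111⟩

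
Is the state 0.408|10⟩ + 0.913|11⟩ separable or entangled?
Separable

Writing the state as a|00⟩ + b|01⟩ + c|10⟩ + d|11⟩, it is a product state iff ad − bc = 0.
Here (a, b, c, d) = (0, 0, 0.408, 0.913): ad − bc = (0)(0.913) − (0)(0.408) = 0, so the state is separable.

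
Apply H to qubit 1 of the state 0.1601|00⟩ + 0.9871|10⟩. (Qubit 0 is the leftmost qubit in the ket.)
0.1132|00⟩ + 0.1132|01⟩ + 0.698|10⟩ + 0.698|11⟩

H on qubit 1 mixes each pair of kets that differ only in qubit 1: amplitudes (a, b) of (|…0…⟩, |…1…⟩) become ((a + b)/√2, (a − b)/√2). Kets absent from the input have amplitude 0.
(|00⟩, |01⟩): (a, b) = (0.1601, 0) → (0.1132, 0.1132)
(|10⟩, |11⟩): (a, b) = (0.9871, 0) → (0.698, 0.698)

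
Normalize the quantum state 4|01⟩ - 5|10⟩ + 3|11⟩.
0.5657|01⟩ - 1/√2|10⟩ + 0.4243|11⟩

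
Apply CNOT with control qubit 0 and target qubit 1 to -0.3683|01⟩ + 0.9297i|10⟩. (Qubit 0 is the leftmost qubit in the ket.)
-0.3683|01⟩ + 0.9297i|11⟩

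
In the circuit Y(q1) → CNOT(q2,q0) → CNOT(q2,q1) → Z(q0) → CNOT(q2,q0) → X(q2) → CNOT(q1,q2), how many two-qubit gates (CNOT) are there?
4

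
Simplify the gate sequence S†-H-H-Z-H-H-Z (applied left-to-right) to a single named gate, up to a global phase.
S†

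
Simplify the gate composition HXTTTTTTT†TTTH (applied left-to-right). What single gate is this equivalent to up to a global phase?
Z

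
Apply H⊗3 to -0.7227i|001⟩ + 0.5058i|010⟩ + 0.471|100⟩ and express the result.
(0.1665 - 0.07669i)|000⟩ + (0.1665 + 0.4343i)|001⟩ + (0.1665 - 0.4343i)|010⟩ + (0.1665 + 0.07669i)|011⟩ + (-0.1665 - 0.07669i)|100⟩ + (-0.1665 + 0.4343i)|101⟩ + (-0.1665 - 0.4343i)|110⟩ + (-0.1665 + 0.07669i)|111⟩

H⊗3 gives amp(|y⟩) = (1/2√2) Σ_x (−1)^(x·y) amp(|x⟩), where x·y is the number of positions in which both x and y have a 1.
|000⟩: (-0.7227i + 0.5058i + 0.471)/(2√2) = (0.1665 - 0.07669i)
|001⟩: (0.7227i + 0.5058i + 0.471)/(2√2) = (0.1665 + 0.4343i)
|010⟩: (-0.7227i - 0.5058i + 0.471)/(2√2) = (0.1665 - 0.4343i)
|011⟩: (0.7227i - 0.5058i + 0.471)/(2√2) = (0.1665 + 0.07669i)
|100⟩: (-0.7227i + 0.5058i - 0.471)/(2√2) = (-0.1665 - 0.07669i)
|101⟩: (0.7227i + 0.5058i - 0.471)/(2√2) = (-0.1665 + 0.4343i)
|110⟩: (-0.7227i - 0.5058i - 0.471)/(2√2) = (-0.1665 - 0.4343i)
|111⟩: (0.7227i - 0.5058i - 0.471)/(2√2) = (-0.1665 + 0.07669i)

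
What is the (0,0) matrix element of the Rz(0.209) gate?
(0.9945 - 0.1043i)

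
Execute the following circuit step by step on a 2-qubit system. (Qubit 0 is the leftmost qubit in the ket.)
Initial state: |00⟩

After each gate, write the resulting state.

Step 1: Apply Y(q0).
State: i|10⟩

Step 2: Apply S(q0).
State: -|10⟩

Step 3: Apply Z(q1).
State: -|10⟩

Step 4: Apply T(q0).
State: (-1/√2 - (1/√2)i)|10⟩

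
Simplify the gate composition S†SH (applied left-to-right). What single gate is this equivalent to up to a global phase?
H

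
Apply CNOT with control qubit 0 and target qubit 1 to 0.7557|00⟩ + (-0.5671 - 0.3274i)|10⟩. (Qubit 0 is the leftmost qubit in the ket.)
0.7557|00⟩ + (-0.5671 - 0.3274i)|11⟩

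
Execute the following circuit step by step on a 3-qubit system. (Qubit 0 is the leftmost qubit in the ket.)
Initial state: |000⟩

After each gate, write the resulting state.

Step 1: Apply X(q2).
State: |001⟩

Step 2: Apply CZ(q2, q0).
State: |001⟩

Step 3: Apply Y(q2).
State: -i|000⟩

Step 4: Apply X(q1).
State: -i|010⟩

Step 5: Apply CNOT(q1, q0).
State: -i|110⟩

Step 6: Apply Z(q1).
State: i|110⟩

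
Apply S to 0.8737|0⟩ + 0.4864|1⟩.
0.8737|0⟩ + 0.4864i|1⟩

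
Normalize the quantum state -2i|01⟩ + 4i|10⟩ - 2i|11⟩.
-(1/√6)i|01⟩ + 0.8165i|10⟩ - (1/√6)i|11⟩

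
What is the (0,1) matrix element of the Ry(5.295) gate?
-0.4742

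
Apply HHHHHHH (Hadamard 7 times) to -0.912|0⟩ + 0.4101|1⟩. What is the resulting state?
-0.3549|0⟩ - 0.9349|1⟩

H² = I, so H^7 = H: a single Hadamard. With (a, b) = (-0.912, 0.4101), H gives ((a + b)/√2, (a − b)/√2) = (-0.3549, -0.9349).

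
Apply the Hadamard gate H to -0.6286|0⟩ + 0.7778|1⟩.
0.1055|0⟩ - 0.9945|1⟩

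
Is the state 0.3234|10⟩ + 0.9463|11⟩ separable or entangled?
Separable

Writing the state as a|00⟩ + b|01⟩ + c|10⟩ + d|11⟩, it is a product state iff ad − bc = 0.
Here (a, b, c, d) = (0, 0, 0.3234, 0.9463): ad − bc = (0)(0.9463) − (0)(0.3234) = 0, so the state is separable.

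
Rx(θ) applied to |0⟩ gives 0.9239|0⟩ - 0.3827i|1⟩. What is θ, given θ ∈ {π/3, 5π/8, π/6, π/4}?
π/4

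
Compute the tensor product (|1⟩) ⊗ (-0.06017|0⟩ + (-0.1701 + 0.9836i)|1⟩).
-0.06017|10⟩ + (-0.1701 + 0.9836i)|11⟩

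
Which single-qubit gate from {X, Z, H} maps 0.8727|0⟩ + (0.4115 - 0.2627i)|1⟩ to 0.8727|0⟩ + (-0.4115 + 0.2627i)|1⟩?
Z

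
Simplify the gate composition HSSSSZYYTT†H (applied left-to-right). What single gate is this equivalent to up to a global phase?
X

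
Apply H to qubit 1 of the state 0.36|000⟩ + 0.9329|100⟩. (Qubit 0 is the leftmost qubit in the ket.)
0.2546|000⟩ + 0.2546|010⟩ + 0.6597|100⟩ + 0.6597|110⟩

H on qubit 1 mixes each pair of kets that differ only in qubit 1: amplitudes (a, b) of (|…0…⟩, |…1…⟩) become ((a + b)/√2, (a − b)/√2). Kets absent from the input have amplitude 0.
(|000⟩, |010⟩): (a, b) = (0.36, 0) → (0.2546, 0.2546)
(|100⟩, |110⟩): (a, b) = (0.9329, 0) → (0.6597, 0.6597)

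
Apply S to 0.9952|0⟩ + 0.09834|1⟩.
0.9952|0⟩ + 0.09834i|1⟩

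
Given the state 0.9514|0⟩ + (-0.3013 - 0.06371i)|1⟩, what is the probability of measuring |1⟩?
0.09484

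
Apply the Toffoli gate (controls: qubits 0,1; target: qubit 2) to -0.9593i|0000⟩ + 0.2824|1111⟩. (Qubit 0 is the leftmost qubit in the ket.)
-0.9593i|0000⟩ + 0.2824|1101⟩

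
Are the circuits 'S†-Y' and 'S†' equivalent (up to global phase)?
No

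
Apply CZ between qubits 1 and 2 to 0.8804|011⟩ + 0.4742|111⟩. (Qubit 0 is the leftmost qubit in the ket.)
-0.8804|011⟩ - 0.4742|111⟩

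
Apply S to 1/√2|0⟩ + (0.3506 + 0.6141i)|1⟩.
1/√2|0⟩ + (-0.6141 + 0.3506i)|1⟩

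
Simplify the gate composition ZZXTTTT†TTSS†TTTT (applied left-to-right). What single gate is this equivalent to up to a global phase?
X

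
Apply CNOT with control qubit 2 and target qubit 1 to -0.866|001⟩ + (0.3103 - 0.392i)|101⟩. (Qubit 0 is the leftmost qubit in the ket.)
-0.866|011⟩ + (0.3103 - 0.392i)|111⟩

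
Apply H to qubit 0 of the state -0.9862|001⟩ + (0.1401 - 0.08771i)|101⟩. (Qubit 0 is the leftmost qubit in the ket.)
(-0.5983 - 0.06202i)|001⟩ + (-0.7964 + 0.06202i)|101⟩

H on qubit 0 mixes each pair of kets that differ only in qubit 0: amplitudes (a, b) of (|…0…⟩, |…1…⟩) become ((a + b)/√2, (a − b)/√2). Kets absent from the input have amplitude 0.
(|001⟩, |101⟩): (a, b) = (-0.9862, (0.1401 - 0.08771i)) → ((-0.5983 - 0.06202i), (-0.7964 + 0.06202i))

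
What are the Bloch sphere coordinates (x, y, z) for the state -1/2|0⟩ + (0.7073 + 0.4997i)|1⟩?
(-0.7073, -0.4997, -0.5)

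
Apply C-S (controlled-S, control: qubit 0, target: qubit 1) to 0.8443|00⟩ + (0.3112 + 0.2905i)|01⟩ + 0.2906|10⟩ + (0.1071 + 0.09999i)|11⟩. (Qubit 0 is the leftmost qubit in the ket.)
0.8443|00⟩ + (0.3112 + 0.2905i)|01⟩ + 0.2906|10⟩ + (-0.09999 + 0.1071i)|11⟩

C-S leaves the control-|0⟩ kets |00⟩, |01⟩ unchanged and applies S to qubit 1 on the control-|1⟩ pair (|10⟩, |11⟩).
S = [[1, 0], [0, i]].
With a = amp(|10⟩) = 0.2906 and b = amp(|11⟩) = (0.1071 + 0.09999i):
new amp(|10⟩) = (1)·a = 0.2906
new amp(|11⟩) = (i)·b = (-0.09999 + 0.1071i)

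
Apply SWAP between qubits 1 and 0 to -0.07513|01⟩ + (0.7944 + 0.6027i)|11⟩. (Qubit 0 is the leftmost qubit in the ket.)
-0.07513|10⟩ + (0.7944 + 0.6027i)|11⟩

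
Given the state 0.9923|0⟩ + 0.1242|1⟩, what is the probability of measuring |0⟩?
0.9847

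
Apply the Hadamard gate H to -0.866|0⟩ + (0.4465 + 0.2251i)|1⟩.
(-0.2966 + 0.1592i)|0⟩ + (-0.9281 - 0.1592i)|1⟩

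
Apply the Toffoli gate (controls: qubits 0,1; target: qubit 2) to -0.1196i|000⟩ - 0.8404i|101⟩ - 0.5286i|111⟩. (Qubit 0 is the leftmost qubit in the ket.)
-0.1196i|000⟩ - 0.8404i|101⟩ - 0.5286i|110⟩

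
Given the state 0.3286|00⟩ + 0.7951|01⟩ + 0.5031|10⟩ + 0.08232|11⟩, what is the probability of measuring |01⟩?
0.6322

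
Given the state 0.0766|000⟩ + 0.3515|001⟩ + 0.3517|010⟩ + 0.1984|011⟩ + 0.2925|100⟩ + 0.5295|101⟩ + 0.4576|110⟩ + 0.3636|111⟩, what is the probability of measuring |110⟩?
0.2094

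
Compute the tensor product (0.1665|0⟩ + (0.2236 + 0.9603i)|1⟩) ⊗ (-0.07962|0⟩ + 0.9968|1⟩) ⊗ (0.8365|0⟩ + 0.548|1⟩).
-0.01109|000⟩ - 0.007265|001⟩ + 0.1388|010⟩ + 0.09095|011⟩ + (-0.01489 - 0.06396i)|100⟩ + (-0.009756 - 0.0419i)|101⟩ + (0.1864 + 0.8007i)|110⟩ + (0.1221 + 0.5246i)|111⟩

amp(|b₁b₂…⟩) = product of the factor amplitudes for bits b₁, b₂, …; only kets whose every factor amplitude is nonzero survive.
|000⟩: (0.1665)(-0.07962)(0.8365) = -0.01109
|001⟩: (0.1665)(-0.07962)(0.548) = -0.007265
|010⟩: (0.1665)(0.9968)(0.8365) = 0.1388
|011⟩: (0.1665)(0.9968)(0.548) = 0.09095
|100⟩: (0.2236 + 0.9603i)(-0.07962)(0.8365) = (-0.01489 - 0.06396i)
|101⟩: (0.2236 + 0.9603i)(-0.07962)(0.548) = (-0.009756 - 0.0419i)
|110⟩: (0.2236 + 0.9603i)(0.9968)(0.8365) = (0.1864 + 0.8007i)
|111⟩: (0.2236 + 0.9603i)(0.9968)(0.548) = (0.1221 + 0.5246i)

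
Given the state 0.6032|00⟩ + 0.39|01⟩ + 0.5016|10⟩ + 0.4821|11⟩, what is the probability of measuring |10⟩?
0.2516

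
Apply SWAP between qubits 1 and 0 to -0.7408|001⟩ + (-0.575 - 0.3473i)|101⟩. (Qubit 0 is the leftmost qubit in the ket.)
-0.7408|001⟩ + (-0.575 - 0.3473i)|011⟩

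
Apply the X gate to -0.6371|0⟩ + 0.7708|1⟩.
0.7708|0⟩ - 0.6371|1⟩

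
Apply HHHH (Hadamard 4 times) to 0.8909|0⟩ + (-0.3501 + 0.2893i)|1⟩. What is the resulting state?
0.8909|0⟩ + (-0.3501 + 0.2893i)|1⟩

H² = I, so an even number of Hadamards cancels: H^4 = I and the state is unchanged.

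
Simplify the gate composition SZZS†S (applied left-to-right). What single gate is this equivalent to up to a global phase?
S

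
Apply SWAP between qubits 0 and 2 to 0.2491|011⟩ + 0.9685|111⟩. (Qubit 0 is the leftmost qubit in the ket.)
0.2491|110⟩ + 0.9685|111⟩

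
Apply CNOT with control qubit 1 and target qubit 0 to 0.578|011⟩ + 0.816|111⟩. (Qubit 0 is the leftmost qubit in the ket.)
0.816|011⟩ + 0.578|111⟩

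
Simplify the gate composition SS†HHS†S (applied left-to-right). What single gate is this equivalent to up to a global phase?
I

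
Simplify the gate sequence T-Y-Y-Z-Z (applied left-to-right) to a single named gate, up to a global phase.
T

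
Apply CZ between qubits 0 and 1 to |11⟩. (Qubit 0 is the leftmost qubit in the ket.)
-|11⟩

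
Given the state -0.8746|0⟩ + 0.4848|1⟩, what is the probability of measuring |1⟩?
0.235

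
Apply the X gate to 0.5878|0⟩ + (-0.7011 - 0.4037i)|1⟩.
(-0.7011 - 0.4037i)|0⟩ + 0.5878|1⟩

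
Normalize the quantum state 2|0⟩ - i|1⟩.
0.8944|0⟩ - (1/√5)i|1⟩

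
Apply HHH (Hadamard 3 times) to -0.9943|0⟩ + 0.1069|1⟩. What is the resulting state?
-0.6275|0⟩ - 0.7787|1⟩

H² = I, so H^3 = H: a single Hadamard. With (a, b) = (-0.9943, 0.1069), H gives ((a + b)/√2, (a − b)/√2) = (-0.6275, -0.7787).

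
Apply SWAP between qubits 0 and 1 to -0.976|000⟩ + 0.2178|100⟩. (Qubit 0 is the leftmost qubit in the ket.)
-0.976|000⟩ + 0.2178|010⟩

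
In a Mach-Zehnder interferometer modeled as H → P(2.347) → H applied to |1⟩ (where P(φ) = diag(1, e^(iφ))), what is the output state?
(0.8503 - 0.3568i)|0⟩ + (0.1497 + 0.3568i)|1⟩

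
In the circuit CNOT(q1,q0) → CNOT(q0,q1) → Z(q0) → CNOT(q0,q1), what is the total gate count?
4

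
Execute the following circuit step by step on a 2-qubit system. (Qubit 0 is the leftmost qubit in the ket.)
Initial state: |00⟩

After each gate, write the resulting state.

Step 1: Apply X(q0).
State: |10⟩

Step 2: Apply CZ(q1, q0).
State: |10⟩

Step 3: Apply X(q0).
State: |00⟩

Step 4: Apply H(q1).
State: 1/√2|00⟩ + 1/√2|01⟩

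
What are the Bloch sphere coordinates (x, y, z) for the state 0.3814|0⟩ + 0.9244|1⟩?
(0.7051, 0, -0.709)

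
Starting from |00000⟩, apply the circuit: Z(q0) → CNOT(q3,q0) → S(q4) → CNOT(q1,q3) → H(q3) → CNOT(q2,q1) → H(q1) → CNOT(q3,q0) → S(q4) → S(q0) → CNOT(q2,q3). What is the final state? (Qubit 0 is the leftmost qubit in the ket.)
1/2|00000⟩ + 1/2|01000⟩ + (1/2)i|10010⟩ + (1/2)i|11010⟩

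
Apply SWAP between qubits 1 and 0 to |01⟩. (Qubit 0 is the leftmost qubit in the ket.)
|10⟩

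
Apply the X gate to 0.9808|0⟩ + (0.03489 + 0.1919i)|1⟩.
(0.03489 + 0.1919i)|0⟩ + 0.9808|1⟩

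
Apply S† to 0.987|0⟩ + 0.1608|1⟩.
0.987|0⟩ - 0.1608i|1⟩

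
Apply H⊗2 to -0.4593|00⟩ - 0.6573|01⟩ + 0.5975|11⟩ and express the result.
-0.2596|00⟩ - 0.1998|01⟩ - 0.8571|10⟩ + 0.3978|11⟩

H⊗2 gives amp(|y⟩) = (1/2) Σ_x (−1)^(x·y) amp(|x⟩), where x·y is the number of positions in which both x and y have a 1.
|00⟩: (-0.4593 - 0.6573 + 0.5975)/2 = -0.2596
|01⟩: (-0.4593 + 0.6573 - 0.5975)/2 = -0.1998
|10⟩: (-0.4593 - 0.6573 - 0.5975)/2 = -0.8571
|11⟩: (-0.4593 + 0.6573 + 0.5975)/2 = 0.3978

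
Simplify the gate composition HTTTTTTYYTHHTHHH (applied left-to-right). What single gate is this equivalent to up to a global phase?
I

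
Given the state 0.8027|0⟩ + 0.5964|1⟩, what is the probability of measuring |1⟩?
0.3557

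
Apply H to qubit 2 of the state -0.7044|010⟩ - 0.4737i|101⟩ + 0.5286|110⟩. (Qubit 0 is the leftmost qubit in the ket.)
-0.4981|010⟩ - 0.4981|011⟩ - 0.335i|100⟩ + 0.335i|101⟩ + 0.3738|110⟩ + 0.3738|111⟩

H on qubit 2 mixes each pair of kets that differ only in qubit 2: amplitudes (a, b) of (|…0…⟩, |…1…⟩) become ((a + b)/√2, (a − b)/√2). Kets absent from the input have amplitude 0.
(|010⟩, |011⟩): (a, b) = (-0.7044, 0) → (-0.4981, -0.4981)
(|100⟩, |101⟩): (a, b) = (0, -0.4737i) → (-0.335i, 0.335i)
(|110⟩, |111⟩): (a, b) = (0.5286, 0) → (0.3738, 0.3738)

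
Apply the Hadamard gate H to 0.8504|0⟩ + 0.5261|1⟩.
0.9733|0⟩ + 0.2293|1⟩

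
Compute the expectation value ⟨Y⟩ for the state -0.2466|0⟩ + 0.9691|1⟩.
0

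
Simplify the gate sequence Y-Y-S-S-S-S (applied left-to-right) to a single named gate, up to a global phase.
I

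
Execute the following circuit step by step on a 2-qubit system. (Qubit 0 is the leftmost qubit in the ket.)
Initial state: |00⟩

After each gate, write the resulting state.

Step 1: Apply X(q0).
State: |10⟩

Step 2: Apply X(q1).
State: |11⟩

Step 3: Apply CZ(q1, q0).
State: -|11⟩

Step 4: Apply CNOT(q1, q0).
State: -|01⟩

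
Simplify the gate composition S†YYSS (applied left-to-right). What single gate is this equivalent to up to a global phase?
S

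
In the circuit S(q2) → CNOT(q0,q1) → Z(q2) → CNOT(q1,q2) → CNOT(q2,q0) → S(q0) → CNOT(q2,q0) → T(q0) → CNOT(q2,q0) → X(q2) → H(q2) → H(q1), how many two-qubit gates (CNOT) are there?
5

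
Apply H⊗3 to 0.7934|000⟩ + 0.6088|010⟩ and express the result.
0.4958|000⟩ + 0.4958|001⟩ + 0.06527|010⟩ + 0.06527|011⟩ + 0.4958|100⟩ + 0.4958|101⟩ + 0.06527|110⟩ + 0.06527|111⟩

H⊗3 gives amp(|y⟩) = (1/2√2) Σ_x (−1)^(x·y) amp(|x⟩), where x·y is the number of positions in which both x and y have a 1.
|000⟩: (0.7934 + 0.6088)/(2√2) = 0.4958
|001⟩: (0.7934 + 0.6088)/(2√2) = 0.4958
|010⟩: (0.7934 - 0.6088)/(2√2) = 0.06527
|011⟩: (0.7934 - 0.6088)/(2√2) = 0.06527
|100⟩: (0.7934 + 0.6088)/(2√2) = 0.4958
|101⟩: (0.7934 + 0.6088)/(2√2) = 0.4958
|110⟩: (0.7934 - 0.6088)/(2√2) = 0.06527
|111⟩: (0.7934 - 0.6088)/(2√2) = 0.06527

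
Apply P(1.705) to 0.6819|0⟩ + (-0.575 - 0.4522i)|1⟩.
0.6819|0⟩ + (0.5251 - 0.5093i)|1⟩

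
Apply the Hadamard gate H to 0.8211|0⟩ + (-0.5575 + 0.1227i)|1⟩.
(0.1864 + 0.08676i)|0⟩ + (0.9748 - 0.08676i)|1⟩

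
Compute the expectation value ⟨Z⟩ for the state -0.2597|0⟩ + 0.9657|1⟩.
-0.8651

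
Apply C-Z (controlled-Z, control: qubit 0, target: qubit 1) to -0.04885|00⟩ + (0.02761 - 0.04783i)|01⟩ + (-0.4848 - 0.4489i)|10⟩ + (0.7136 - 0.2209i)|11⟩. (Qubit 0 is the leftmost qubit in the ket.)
-0.04885|00⟩ + (0.02761 - 0.04783i)|01⟩ + (-0.4848 - 0.4489i)|10⟩ + (-0.7136 + 0.2209i)|11⟩

C-Z leaves the control-|0⟩ kets |00⟩, |01⟩ unchanged and applies Z to qubit 1 on the control-|1⟩ pair (|10⟩, |11⟩).
Z = [[1, 0], [0, -1]].
With a = amp(|10⟩) = (-0.4848 - 0.4489i) and b = amp(|11⟩) = (0.7136 - 0.2209i):
new amp(|10⟩) = (1)·a = (-0.4848 - 0.4489i)
new amp(|11⟩) = (-1)·b = (-0.7136 + 0.2209i)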